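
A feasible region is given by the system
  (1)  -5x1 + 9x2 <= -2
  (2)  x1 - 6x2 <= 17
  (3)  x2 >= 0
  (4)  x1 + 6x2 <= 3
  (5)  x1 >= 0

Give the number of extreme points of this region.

3

Of the 10 pairwise boundary intersections, those satisfying every inequality are:
  (2/5, 0)
  (1, 1/3)
  (3, 0)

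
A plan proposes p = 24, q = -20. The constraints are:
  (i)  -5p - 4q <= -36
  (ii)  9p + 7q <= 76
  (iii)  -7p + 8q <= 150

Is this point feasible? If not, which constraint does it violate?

(i): -40 ≤ -36 ✓
(ii): 76 ≤ 76 ✓
(iii): -328 ≤ 150 ✓

feasible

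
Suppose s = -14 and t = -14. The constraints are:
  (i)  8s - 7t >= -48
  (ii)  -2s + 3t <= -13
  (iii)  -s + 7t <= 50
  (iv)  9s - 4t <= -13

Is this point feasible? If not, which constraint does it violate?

feasible

(i): -14 ≥ -48 ✓
(ii): -14 ≤ -13 ✓
(iii): -84 ≤ 50 ✓
(iv): -70 ≤ -13 ✓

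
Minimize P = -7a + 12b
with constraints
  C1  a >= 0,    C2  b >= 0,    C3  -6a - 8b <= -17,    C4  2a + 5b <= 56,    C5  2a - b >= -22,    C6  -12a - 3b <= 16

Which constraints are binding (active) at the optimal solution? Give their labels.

Corner points and P = -7a + 12b:
  (0, 17/8) → P = 51/2
  (0, 56/5) → P = 672/5
  (17/6, 0) → P = -119/6
  (28, 0) → P = -196

The minimum is at (28, 0). Substituting into each constraint, equality holds for C2 and C4; the remaining constraints have slack.

C2 and C4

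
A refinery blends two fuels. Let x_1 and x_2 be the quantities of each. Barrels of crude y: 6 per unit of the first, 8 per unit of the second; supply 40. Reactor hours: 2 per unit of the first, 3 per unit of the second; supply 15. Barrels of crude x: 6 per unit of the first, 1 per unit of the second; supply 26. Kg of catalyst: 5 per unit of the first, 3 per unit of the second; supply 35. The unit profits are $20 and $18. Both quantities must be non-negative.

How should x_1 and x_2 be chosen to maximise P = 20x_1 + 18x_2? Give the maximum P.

Extreme points and P = 20x_1 + 18x_2:
  (0, 0) → P = 0
  (0, 5) → P = 90
  (13/3, 0) → P = 260/3
  (4, 2) → P = 116

x_1 = 4, x_2 = 2, maximum P = 116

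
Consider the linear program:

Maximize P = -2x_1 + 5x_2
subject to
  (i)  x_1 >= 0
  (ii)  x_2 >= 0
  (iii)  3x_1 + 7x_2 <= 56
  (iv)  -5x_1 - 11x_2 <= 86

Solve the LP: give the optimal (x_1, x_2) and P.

Extreme points and P = -2x_1 + 5x_2:
  (0, 0) → P = 0
  (0, 8) → P = 40
  (56/3, 0) → P = -112/3

The optimum lies where x_1 = 0 and 3x_1 + 7x_2 = 56.
Solving simultaneously gives x_1 = 0, x_2 = 8.

x_1 = 0, x_2 = 8, maximum P = 40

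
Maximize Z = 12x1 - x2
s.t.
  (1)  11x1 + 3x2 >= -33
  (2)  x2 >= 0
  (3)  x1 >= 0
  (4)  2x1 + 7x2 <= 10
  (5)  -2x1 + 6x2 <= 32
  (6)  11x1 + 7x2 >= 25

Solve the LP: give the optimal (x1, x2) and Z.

x1 = 5, x2 = 0, maximum Z = 60

Feasible corners and Z = 12x1 - x2:
  (5, 0) → Z = 60
  (25/11, 0) → Z = 300/11
  (5/3, 20/21) → Z = 400/21

At the optimal vertex, x2 = 0 and 2x1 + 7x2 = 10.
Solving simultaneously gives x1 = 5, x2 = 0.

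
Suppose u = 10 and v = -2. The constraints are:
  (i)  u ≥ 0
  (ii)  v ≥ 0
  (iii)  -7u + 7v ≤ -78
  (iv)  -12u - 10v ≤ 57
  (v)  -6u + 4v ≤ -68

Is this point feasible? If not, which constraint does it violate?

not feasible — violates (ii)

Constraint (ii): v = -2, which is not ≥ 0. All other constraints are satisfied.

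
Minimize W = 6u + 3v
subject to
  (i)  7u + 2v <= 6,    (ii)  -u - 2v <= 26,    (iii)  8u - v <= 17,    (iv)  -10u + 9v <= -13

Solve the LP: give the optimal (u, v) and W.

The binding constraints are -u - 2v = 26 and -10u + 9v = -13.
Solving simultaneously gives u = -208/29, v = -273/29.

u = -208/29, v = -273/29, minimum W = -2067/29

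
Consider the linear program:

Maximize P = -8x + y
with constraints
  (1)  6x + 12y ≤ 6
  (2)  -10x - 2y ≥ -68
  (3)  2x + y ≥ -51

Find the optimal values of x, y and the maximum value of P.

Feasible corners and P = -8x + y:
  (67/9, -29/9) → P = -565/9
  (-103/3, 53/3) → P = 877/3
  (85/3, -323/3) → P = -1003/3

x = -103/3, y = 53/3, maximum P = 877/3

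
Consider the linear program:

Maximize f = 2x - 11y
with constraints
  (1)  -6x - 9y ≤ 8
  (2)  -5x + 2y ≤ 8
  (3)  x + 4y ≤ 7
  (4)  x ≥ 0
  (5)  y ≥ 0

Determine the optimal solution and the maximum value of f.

x = 7, y = 0, maximum f = 14

Feasible corners and f = 2x - 11y:
  (0, 7/4) → f = -77/4
  (7, 0) → f = 14
  (0, 0) → f = 0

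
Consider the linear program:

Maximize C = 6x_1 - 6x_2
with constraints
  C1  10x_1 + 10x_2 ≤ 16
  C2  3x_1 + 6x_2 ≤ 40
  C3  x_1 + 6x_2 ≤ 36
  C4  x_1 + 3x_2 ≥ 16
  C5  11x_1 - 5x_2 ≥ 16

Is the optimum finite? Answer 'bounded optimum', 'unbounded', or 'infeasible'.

The boundaries 10x_1 + 10x_2 = 16 and 11x_1 - 5x_2 = 16 meet at (3/2, 1/10), but that point violates x_1 + 3x_2 ≥ 16. Every candidate vertex is excluded by some other constraint, so the feasible region is empty.

infeasible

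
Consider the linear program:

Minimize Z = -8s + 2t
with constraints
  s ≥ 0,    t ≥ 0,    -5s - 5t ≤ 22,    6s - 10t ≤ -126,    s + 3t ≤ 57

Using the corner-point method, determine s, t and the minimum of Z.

Corner points and Z = -8s + 2t:
  (0, 63/5) → Z = 126/5
  (0, 19) → Z = 38
  (48/7, 117/7) → Z = -150/7

The binding constraints are 6s - 10t = -126 and s + 3t = 57.
Solving simultaneously gives s = 48/7, t = 117/7.

s = 48/7, t = 117/7, minimum Z = -150/7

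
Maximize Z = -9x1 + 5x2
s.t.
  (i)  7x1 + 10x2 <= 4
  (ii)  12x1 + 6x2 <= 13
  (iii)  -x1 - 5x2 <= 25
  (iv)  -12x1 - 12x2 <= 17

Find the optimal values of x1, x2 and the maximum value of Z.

Extreme points and Z = -9x1 + 5x2:
  (53/39, -43/78) → Z = -1169/78
  (-109/18, 167/36) → Z = 2797/36
  (43/12, -5) → Z = -229/4

x1 = -109/18, x2 = 167/36, maximum Z = 2797/36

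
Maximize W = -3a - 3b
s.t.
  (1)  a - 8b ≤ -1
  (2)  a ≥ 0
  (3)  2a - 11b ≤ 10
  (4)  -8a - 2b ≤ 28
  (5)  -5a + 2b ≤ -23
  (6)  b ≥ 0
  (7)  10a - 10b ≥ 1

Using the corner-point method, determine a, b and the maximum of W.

The feasible region is unbounded (it extends along (1, 1), (11, 2)), but W strictly decreases along every unbounded feasible direction, so there is no improving ray and the maximum is attained at a vertex.

The optimum lies where a - 8b = -1 and -5a + 2b = -23.
Solving simultaneously gives a = 93/19, b = 14/19.

a = 93/19, b = 14/19, maximum W = -321/19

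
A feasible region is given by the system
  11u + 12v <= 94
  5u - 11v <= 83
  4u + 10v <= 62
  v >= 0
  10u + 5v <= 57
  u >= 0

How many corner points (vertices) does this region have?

Pairwise boundary intersections that survive every other constraint:
  (98/31, 153/31)
  (214/65, 313/65)
  (0, 31/5)
  (57/10, 0)
  (0, 0)

5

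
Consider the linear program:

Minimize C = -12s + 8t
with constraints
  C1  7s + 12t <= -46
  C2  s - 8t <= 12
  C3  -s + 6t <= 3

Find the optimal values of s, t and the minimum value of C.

s = -56/17, t = -65/34, minimum C = 412/17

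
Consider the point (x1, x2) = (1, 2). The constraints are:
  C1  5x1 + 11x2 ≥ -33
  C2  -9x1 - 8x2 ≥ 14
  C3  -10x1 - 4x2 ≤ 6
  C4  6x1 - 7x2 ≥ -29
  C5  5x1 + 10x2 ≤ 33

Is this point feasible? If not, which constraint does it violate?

Constraint C2: -9x1 - 8x2 = -25, which is not ≥ 14. All other constraints are satisfied.

not feasible — violates C2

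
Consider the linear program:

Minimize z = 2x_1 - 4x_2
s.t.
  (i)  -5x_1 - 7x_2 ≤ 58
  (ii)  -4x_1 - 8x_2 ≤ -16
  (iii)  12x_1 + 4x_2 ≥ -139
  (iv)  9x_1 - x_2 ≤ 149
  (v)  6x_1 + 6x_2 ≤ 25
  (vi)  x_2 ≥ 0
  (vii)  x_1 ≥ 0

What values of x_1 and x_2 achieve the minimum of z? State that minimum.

The binding constraints are 6x_1 + 6x_2 = 25 and x_1 = 0.
Solving simultaneously gives x_1 = 0, x_2 = 25/6.

x_1 = 0, x_2 = 25/6, minimum z = -50/3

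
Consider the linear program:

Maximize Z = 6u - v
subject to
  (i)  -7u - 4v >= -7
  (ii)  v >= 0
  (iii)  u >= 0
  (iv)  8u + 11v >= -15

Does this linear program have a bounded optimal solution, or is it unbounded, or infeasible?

bounded optimum

Extreme points and Z = 6u - v:
  (1, 0) → Z = 6
  (0, 7/4) → Z = -7/4
  (0, 0) → Z = 0
The feasible region has finitely many vertices and no improving ray; the maximum is 6 at (1, 0).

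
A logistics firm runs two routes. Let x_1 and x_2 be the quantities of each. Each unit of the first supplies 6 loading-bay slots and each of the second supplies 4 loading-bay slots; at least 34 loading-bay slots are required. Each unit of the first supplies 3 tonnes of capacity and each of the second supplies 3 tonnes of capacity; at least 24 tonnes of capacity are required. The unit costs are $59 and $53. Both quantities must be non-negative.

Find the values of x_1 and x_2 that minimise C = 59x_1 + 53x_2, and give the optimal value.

x_1 = 1, x_2 = 7, minimum C = 430

Corner points and C = 59x_1 + 53x_2:
  (0, 17/2) → C = 901/2
  (8, 0) → C = 472
  (1, 7) → C = 430
The feasible region is unbounded (it extends along (0, 1), (1, 0)), but C strictly increases along every unbounded feasible direction, so there is no improving ray and the minimum is attained at a vertex.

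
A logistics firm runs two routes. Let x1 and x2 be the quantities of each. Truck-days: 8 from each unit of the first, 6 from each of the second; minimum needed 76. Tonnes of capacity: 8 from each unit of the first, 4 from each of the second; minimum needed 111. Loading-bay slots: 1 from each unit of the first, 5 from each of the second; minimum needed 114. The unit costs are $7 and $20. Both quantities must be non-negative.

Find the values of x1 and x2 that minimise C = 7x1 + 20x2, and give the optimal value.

The feasible region is unbounded (it extends along (0, 1), (1, 0)), but C strictly increases along every unbounded feasible direction, so there is no improving ray and the minimum is attained at a vertex.

At the optimal vertex, 8x1 + 4x2 = 111 and x1 + 5x2 = 114.
Solving simultaneously gives x1 = 11/4, x2 = 89/4.

x1 = 11/4, x2 = 89/4, minimum C = 1857/4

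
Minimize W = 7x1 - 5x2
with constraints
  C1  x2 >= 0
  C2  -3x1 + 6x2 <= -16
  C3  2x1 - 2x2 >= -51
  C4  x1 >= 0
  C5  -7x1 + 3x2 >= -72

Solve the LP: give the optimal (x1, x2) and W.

x1 = 16/3, x2 = 0, minimum W = 112/3

Extreme points and W = 7x1 - 5x2:
  (16/3, 0) → W = 112/3
  (72/7, 0) → W = 72
  (128/11, 104/33) → W = 2168/33

The binding constraints are x2 = 0 and -3x1 + 6x2 = -16.
Solving simultaneously gives x1 = 16/3, x2 = 0.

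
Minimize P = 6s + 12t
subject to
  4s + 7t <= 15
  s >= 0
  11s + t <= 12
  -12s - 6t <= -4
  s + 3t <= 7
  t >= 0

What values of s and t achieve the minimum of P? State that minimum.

s = 1/3, t = 0, minimum P = 2

Corner points and P = 6s + 12t:
  (0, 15/7) → P = 180/7
  (69/73, 117/73) → P = 1818/73
  (0, 2/3) → P = 8
  (12/11, 0) → P = 72/11
  (1/3, 0) → P = 2

The binding constraints are -12s - 6t = -4 and t = 0.
Solving simultaneously gives s = 1/3, t = 0.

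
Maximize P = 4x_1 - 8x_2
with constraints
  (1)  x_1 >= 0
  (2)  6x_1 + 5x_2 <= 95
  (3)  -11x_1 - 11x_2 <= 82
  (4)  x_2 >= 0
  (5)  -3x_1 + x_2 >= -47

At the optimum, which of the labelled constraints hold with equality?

Corner points and P = 4x_1 - 8x_2:
  (0, 19) → P = -152
  (0, 0) → P = 0
  (110/7, 1/7) → P = 432/7
  (47/3, 0) → P = 188/3

The maximum is at (47/3, 0). Substituting into each constraint, equality holds for (4) and (5); the remaining constraints have slack.

(4) and (5)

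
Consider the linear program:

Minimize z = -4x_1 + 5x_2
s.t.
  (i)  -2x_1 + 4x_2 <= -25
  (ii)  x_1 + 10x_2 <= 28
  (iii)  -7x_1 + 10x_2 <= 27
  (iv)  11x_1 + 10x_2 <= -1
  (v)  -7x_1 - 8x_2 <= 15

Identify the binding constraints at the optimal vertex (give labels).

Corner points and z = -4x_1 + 5x_2:
  (123/32, -277/64) → z = -2369/64
  (35/11, -205/44) → z = -1585/44
  (71/9, -79/9) → z = -679/9

The minimum is at (71/9, -79/9). Substituting into each constraint, equality holds for (iv) and (v); the remaining constraints have slack.

(iv) and (v)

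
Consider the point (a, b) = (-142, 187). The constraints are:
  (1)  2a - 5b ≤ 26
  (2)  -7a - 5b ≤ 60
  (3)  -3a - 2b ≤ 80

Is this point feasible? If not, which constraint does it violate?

(1): -1219 ≤ 26 ✓
(2): 59 ≤ 60 ✓
(3): 52 ≤ 80 ✓

feasible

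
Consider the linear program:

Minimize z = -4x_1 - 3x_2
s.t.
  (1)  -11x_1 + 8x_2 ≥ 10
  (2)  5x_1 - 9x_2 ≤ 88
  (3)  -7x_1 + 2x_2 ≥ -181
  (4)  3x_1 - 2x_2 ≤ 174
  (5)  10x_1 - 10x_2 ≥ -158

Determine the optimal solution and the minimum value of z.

x_1 = 194/5, x_2 = 273/5, minimum z = -319

Extreme points and z = -4x_1 - 3x_2:
  (-794/59, -1018/59) → z = 6230/59
  (194/5, 273/5) → z = -319
  (-1151/20, -167/4) → z = 7109/20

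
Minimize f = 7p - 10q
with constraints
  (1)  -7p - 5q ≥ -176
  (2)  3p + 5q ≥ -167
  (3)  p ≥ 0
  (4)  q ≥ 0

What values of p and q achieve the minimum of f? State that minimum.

p = 0, q = 176/5, minimum f = -352

Corner points and f = 7p - 10q:
  (0, 176/5) → f = -352
  (176/7, 0) → f = 176
  (0, 0) → f = 0

The binding constraints are -7p - 5q = -176 and p = 0.
Solving simultaneously gives p = 0, q = 176/5.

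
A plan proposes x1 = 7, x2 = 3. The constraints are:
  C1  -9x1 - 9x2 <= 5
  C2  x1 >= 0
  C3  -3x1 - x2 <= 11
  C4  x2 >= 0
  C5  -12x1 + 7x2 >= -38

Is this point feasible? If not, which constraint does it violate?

Constraint C5: -12x1 + 7x2 = -63, which is not ≥ -38. All other constraints are satisfied.

not feasible — violates C5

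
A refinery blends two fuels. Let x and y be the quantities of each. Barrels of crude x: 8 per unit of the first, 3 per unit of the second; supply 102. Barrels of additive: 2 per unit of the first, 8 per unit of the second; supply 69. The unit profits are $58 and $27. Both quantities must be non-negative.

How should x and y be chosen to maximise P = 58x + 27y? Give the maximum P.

Corner points and P = 58x + 27y:
  (0, 0) → P = 0
  (0, 69/8) → P = 1863/8
  (51/4, 0) → P = 1479/2
  (21/2, 6) → P = 771

The binding constraints are 8x + 3y = 102 and 2x + 8y = 69.
Solving simultaneously gives x = 21/2, y = 6.

x = 21/2, y = 6, maximum P = 771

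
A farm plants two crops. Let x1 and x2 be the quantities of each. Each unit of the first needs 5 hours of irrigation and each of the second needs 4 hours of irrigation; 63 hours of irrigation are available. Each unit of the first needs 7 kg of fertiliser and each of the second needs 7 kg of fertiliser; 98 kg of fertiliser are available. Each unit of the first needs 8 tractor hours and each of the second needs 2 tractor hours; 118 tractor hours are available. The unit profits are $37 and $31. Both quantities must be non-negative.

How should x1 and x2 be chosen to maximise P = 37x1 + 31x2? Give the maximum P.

x1 = 7, x2 = 7, maximum P = 476

The optimum lies where 5x1 + 4x2 = 63 and 7x1 + 7x2 = 98.
Solving simultaneously gives x1 = 7, x2 = 7.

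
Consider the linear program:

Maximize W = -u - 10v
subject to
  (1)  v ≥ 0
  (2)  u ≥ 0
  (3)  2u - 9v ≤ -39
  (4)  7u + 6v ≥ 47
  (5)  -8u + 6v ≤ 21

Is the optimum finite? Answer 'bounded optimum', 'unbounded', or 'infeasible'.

Corner points and W = -u - 10v:
  (63/25, 367/75) → W = -3859/75
  (26/15, 523/90) → W = -2693/45
The feasible region has finitely many vertices and no improving ray; the maximum is -3859/75 at (63/25, 367/75).

bounded optimum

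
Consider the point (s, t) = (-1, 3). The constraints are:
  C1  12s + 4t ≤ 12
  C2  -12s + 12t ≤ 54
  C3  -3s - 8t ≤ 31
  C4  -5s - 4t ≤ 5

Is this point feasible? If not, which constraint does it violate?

feasible

C1: 0 ≤ 12 ✓
C2: 48 ≤ 54 ✓
C3: -21 ≤ 31 ✓
C4: -7 ≤ 5 ✓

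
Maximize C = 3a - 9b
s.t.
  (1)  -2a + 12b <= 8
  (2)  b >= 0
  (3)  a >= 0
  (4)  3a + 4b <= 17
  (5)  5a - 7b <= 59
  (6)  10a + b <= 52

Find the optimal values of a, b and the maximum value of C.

a = 26/5, b = 0, maximum C = 78/5

Extreme points and C = 3a - 9b:
  (0, 2/3) → C = -6
  (43/11, 29/22) → C = -3/22
  (0, 0) → C = 0
  (26/5, 0) → C = 78/5
  (191/37, 14/37) → C = 447/37

The binding constraints are b = 0 and 10a + b = 52.
Solving simultaneously gives a = 26/5, b = 0.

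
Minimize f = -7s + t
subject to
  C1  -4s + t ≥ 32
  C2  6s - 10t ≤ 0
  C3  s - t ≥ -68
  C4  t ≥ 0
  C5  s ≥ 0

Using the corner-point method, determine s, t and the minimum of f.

Corner points and f = -7s + t:
  (12, 80) → f = -4
  (0, 32) → f = 32
  (0, 68) → f = 68

s = 12, t = 80, minimum f = -4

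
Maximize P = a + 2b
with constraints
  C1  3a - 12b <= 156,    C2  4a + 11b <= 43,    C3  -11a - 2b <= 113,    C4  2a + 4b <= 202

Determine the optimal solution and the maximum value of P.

a = 248/9, b = -55/9, maximum P = 46/3

Vertices and P = a + 2b:
  (248/9, -55/9) → P = 46/3
  (-174/23, -685/46) → P = -859/23
  (-1329/113, 925/113) → P = 521/113

The binding constraints are 3a - 12b = 156 and 4a + 11b = 43.
Solving simultaneously gives a = 248/9, b = -55/9.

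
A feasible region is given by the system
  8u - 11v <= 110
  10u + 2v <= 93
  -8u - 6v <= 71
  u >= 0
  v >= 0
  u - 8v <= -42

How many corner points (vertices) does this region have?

Pairwise boundary intersections that survive every other constraint:
  (0, 93/2)
  (330/41, 513/82)
  (0, 21/4)

3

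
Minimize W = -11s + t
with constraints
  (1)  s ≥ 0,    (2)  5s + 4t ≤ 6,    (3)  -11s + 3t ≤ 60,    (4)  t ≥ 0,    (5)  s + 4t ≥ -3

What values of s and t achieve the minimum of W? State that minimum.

s = 6/5, t = 0, minimum W = -66/5

Extreme points and W = -11s + t:
  (0, 3/2) → W = 3/2
  (0, 0) → W = 0
  (6/5, 0) → W = -66/5

At the optimal vertex, 5s + 4t = 6 and t = 0.
Solving simultaneously gives s = 6/5, t = 0.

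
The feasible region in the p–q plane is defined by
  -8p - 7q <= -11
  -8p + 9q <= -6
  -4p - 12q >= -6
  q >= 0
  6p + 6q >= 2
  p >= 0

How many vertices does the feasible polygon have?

Intersecting each pair of boundary lines and keeping only the points that satisfy every inequality leaves:
  (45/34, 1/17)
  (11/8, 0)
  (3/2, 0)

3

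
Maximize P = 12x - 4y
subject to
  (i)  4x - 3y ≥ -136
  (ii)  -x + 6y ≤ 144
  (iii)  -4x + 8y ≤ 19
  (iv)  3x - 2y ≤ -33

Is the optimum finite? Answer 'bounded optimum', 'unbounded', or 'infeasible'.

bounded optimum

Corner points and P = 12x - 4y:
  (-1031/20, -117/5) → P = -525
  (-113/8, -75/16) → P = -603/4
The feasible region has finitely many vertices and no improving ray; the maximum is -603/4 at (-113/8, -75/16).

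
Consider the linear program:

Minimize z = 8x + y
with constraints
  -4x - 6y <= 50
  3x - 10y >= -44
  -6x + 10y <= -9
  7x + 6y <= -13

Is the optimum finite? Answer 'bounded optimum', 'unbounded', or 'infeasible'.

bounded optimum

Corner points and z = 8x + y:
  (-223/38, -84/19) → z = -976/19
  (37/3, -149/9) → z = 739/9
  (-38/53, -141/106) → z = -749/106
The feasible region has finitely many vertices and no improving ray; the minimum is -976/19 at (-223/38, -84/19).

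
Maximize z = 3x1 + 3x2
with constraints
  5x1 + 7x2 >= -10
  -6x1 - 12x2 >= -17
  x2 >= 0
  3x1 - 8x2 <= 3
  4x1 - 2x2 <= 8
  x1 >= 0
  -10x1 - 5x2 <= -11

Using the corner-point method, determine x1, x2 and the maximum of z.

x1 = 43/21, x2 = 11/28, maximum z = 205/28

Extreme points and z = 3x1 + 3x2:
  (43/21, 11/28) → z = 205/28
  (47/90, 52/45) → z = 151/30
  (103/95, 3/95) → z = 318/95

The optimum lies where -6x1 - 12x2 = -17 and 3x1 - 8x2 = 3.
Solving simultaneously gives x1 = 43/21, x2 = 11/28.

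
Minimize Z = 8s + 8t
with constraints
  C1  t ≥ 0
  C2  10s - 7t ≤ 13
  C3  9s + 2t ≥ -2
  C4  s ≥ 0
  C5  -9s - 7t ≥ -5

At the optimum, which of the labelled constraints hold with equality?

Vertices and Z = 8s + 8t:
  (0, 0) → Z = 0
  (5/9, 0) → Z = 40/9
  (0, 5/7) → Z = 40/7

The minimum is at (0, 0). Substituting into each constraint, equality holds for C1 and C4; the remaining constraints have slack.

C1 and C4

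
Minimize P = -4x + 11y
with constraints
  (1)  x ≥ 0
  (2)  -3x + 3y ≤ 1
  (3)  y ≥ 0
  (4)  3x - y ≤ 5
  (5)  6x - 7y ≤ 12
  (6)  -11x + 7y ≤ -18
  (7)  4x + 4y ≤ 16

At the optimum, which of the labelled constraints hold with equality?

Extreme points and P = -4x + 11y:
  (5/3, 0) → P = -20/3
  (18/11, 0) → P = -72/11
  (17/10, 1/10) → P = -57/10

The minimum is at (5/3, 0). Substituting into each constraint, equality holds for (3) and (4); the remaining constraints have slack.

(3) and (4)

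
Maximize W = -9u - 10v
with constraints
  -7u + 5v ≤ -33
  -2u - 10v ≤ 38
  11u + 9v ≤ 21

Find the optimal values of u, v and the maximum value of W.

u = 7/4, v = -83/20, maximum W = 103/4

Extreme points and W = -9u - 10v:
  (7/4, -83/20) → W = 103/4
  (201/59, -108/59) → W = -729/59
  (6, -5) → W = -4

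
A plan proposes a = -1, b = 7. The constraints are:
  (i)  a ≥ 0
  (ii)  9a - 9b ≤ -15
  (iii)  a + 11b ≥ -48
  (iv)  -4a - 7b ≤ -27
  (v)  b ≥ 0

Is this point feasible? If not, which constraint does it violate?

not feasible — violates (i)

Constraint (i): a = -1, which is not ≥ 0. All other constraints are satisfied.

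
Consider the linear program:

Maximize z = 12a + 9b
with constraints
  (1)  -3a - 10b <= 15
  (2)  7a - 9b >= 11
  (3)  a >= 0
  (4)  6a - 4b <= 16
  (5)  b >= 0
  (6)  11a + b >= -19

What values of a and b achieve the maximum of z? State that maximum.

a = 50/13, b = 23/13, maximum z = 807/13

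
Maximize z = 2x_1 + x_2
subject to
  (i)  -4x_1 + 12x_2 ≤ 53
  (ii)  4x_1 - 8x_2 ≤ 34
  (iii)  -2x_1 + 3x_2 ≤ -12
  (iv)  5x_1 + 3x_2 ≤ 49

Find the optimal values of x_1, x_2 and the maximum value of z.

x_1 = 19/2, x_2 = 1/2, maximum z = 39/2

Vertices and z = 2x_1 + x_2:
  (-3/2, -5) → z = -8
  (19/2, 1/2) → z = 39/2
  (61/7, 38/21) → z = 404/21

The binding constraints are 4x_1 - 8x_2 = 34 and 5x_1 + 3x_2 = 49.
Solving simultaneously gives x_1 = 19/2, x_2 = 1/2.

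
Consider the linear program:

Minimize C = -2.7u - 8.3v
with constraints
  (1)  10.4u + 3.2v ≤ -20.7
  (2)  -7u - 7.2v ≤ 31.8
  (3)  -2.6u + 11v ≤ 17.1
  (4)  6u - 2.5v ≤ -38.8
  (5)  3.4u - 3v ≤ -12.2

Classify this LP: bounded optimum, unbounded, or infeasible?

The boundaries 10.4u + 3.2v = -20.7 and 6u - 2.5v = -38.8 meet at (-17591/4520, 6983/1130), but that point violates -2.6u + 11v ≤ 17.1. Every candidate vertex is excluded by some other constraint, so the feasible region is empty.

infeasible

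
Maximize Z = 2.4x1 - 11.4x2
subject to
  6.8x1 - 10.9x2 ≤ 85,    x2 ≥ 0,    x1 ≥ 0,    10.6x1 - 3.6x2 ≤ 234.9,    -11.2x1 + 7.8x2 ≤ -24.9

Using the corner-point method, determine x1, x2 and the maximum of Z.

x1 = 12.5, x2 = 0, maximum Z = 30

Vertices and Z = 2.4x1 - 11.4x2:
  (25/2, 0) → Z = 30
  (225441/9106, 34816/4553) → Z = -631866/22765
  (249/112, 0) → Z = 747/140
  (29043/706, 39449/706) → Z = -1900077/3530

At the optimal vertex, 6.8x1 - 10.9x2 = 85 and x2 = 0.
Solving simultaneously gives x1 = 25/2, x2 = 0.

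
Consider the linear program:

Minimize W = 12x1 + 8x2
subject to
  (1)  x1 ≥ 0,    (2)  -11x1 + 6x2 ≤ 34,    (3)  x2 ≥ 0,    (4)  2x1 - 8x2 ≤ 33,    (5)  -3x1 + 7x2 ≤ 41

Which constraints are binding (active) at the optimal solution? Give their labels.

(1) and (3)

Feasible corners and W = 12x1 + 8x2:
  (0, 17/3) → W = 136/3
  (0, 0) → W = 0
  (8/59, 349/59) → W = 2888/59
  (33/2, 0) → W = 198
The feasible region is unbounded (it extends along (7, 3), (4, 1)), but W strictly increases along every unbounded feasible direction, so there is no improving ray and the minimum is attained at a vertex.

The minimum is at (0, 0). Substituting into each constraint, equality holds for (1) and (3); the remaining constraints have slack.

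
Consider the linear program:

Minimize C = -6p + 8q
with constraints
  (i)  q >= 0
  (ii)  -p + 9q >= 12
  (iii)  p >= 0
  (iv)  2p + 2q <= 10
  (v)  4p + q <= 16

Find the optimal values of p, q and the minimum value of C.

p = 33/10, q = 17/10, minimum C = -31/5

Corner points and C = -6p + 8q:
  (0, 4/3) → C = 32/3
  (33/10, 17/10) → C = -31/5
  (0, 5) → C = 40

The binding constraints are -p + 9q = 12 and 2p + 2q = 10.
Solving simultaneously gives p = 33/10, q = 17/10.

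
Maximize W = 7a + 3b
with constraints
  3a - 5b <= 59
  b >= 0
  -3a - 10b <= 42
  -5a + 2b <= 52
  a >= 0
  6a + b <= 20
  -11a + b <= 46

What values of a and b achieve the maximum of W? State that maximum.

a = 0, b = 20, maximum W = 60

Vertices and W = 7a + 3b:
  (0, 0) → W = 0
  (10/3, 0) → W = 70/3
  (0, 20) → W = 60

At the optimal vertex, a = 0 and 6a + b = 20.
Solving simultaneously gives a = 0, b = 20.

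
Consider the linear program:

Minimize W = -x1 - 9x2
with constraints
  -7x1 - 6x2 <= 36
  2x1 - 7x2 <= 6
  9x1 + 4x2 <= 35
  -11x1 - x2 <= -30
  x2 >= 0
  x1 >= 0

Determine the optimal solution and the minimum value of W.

x1 = 17/7, x2 = 23/7, minimum W = -32

Extreme points and W = -x1 - 9x2:
  (269/71, 16/71) → W = -413/71
  (3, 0) → W = -3
  (17/7, 23/7) → W = -32
  (30/11, 0) → W = -30/11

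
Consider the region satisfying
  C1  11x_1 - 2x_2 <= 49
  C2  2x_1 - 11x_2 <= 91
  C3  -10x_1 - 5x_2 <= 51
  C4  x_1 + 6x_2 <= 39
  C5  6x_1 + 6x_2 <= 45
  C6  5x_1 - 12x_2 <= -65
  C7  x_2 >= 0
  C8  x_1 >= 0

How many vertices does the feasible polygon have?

4

Pairwise boundary intersections that survive every other constraint:
  (6/5, 63/10)
  (0, 13/2)
  (25/17, 205/34)
  (0, 65/12)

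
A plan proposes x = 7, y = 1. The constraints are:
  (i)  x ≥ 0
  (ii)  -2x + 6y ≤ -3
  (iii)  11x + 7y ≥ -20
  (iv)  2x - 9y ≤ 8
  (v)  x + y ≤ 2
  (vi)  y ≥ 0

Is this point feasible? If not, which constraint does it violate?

not feasible — violates (v)

Constraint (v): x + y = 8, which is not ≤ 2. All other constraints are satisfied.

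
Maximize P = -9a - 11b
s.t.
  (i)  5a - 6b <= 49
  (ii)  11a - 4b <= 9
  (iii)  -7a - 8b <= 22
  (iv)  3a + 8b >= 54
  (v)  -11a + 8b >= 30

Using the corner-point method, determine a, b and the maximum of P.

Extreme points and P = -9a - 11b:
  (48/11, 39/4) → P = -6447/44
  (-19, 111/8) → P = 147/8
  (12/7, 171/28) → P = -2313/28
The feasible region is unbounded (it extends along (-8, 7), (4, 11)), but P strictly decreases along every unbounded feasible direction, so there is no improving ray and the maximum is attained at a vertex.

The optimum lies where -7a - 8b = 22 and 3a + 8b = 54.
Solving simultaneously gives a = -19, b = 111/8.

a = -19, b = 111/8, maximum P = 147/8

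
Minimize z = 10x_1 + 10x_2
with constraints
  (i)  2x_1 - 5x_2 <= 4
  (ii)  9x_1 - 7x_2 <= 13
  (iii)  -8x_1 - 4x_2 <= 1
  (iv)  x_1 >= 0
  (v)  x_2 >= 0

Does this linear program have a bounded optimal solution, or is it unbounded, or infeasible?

bounded optimum

Extreme points and z = 10x_1 + 10x_2:
  (13/9, 0) → z = 130/9
  (0, 0) → z = 0
The feasible region has finitely many vertices and no improving ray; the minimum is 0 at (0, 0).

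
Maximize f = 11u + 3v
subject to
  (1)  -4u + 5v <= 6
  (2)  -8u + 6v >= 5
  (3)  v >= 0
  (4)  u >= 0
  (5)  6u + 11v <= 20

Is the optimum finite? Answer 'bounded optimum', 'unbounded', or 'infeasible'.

bounded optimum

Extreme points and f = 11u + 3v:
  (0, 6/5) → f = 18/5
  (17/37, 58/37) → f = 361/37
  (0, 5/6) → f = 5/2
  (65/124, 95/62) → f = 1285/124
The feasible region has finitely many vertices and no improving ray; the maximum is 1285/124 at (65/124, 95/62).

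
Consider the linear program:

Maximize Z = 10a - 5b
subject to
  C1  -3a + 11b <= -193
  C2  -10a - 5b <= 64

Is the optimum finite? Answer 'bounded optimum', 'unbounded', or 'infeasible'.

From the feasible point (261/125, -2122/125), moving in the direction (11, 3) keeps every constraint satisfied while Z increases without bound.

unbounded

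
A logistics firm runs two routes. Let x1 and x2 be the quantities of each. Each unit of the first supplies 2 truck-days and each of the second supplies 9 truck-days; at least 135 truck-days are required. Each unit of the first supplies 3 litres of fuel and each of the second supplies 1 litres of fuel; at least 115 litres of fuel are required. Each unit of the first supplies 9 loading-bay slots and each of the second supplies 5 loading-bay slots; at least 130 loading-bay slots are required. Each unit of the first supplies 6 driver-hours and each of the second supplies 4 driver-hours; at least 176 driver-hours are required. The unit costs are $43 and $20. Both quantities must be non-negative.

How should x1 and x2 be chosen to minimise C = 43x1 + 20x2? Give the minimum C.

Vertices and C = 43x1 + 20x2:
  (0, 115) → C = 2300
  (135/2, 0) → C = 5805/2
  (36, 7) → C = 1688
The feasible region is unbounded (it extends along (0, 1), (1, 0)), but C strictly increases along every unbounded feasible direction, so there is no improving ray and the minimum is attained at a vertex.

x1 = 36, x2 = 7, minimum C = 1688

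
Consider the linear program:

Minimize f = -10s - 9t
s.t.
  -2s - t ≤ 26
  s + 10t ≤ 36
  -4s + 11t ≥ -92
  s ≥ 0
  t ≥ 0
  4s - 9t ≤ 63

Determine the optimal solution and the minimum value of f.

Feasible corners and f = -10s - 9t:
  (0, 18/5) → f = -162/5
  (954/49, 81/49) → f = -1467/7
  (0, 0) → f = 0
  (63/4, 0) → f = -315/2

The optimum lies where s + 10t = 36 and 4s - 9t = 63.
Solving simultaneously gives s = 954/49, t = 81/49.

s = 954/49, t = 81/49, minimum f = -1467/7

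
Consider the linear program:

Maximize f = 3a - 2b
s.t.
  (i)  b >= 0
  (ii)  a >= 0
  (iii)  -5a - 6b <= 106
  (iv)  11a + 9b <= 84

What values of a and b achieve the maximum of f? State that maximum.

Corner points and f = 3a - 2b:
  (0, 0) → f = 0
  (84/11, 0) → f = 252/11
  (0, 28/3) → f = -56/3

At the optimal vertex, b = 0 and 11a + 9b = 84.
Solving simultaneously gives a = 84/11, b = 0.

a = 84/11, b = 0, maximum f = 252/11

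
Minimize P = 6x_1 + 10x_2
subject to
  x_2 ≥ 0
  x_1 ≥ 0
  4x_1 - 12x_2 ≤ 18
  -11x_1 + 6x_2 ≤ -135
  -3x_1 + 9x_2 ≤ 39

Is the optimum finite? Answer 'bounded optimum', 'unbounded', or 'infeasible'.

bounded optimum

Extreme points and P = 6x_1 + 10x_2:
  (14, 19/6) → P = 347/3
  (161/9, 278/27) → P = 5678/27
The feasible region has finitely many vertices and no improving ray; the minimum is 347/3 at (14, 19/6).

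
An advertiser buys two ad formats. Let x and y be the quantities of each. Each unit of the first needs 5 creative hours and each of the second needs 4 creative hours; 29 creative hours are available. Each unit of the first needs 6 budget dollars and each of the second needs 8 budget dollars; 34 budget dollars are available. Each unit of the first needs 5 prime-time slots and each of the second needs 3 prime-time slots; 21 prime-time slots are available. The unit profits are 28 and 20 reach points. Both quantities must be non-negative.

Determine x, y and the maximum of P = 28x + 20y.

Corner points and P = 28x + 20y:
  (0, 0) → P = 0
  (0, 17/4) → P = 85
  (21/5, 0) → P = 588/5
  (3, 2) → P = 124

The binding constraints are 6x + 8y = 34 and 5x + 3y = 21.
Solving simultaneously gives x = 3, y = 2.

x = 3, y = 2, maximum P = 124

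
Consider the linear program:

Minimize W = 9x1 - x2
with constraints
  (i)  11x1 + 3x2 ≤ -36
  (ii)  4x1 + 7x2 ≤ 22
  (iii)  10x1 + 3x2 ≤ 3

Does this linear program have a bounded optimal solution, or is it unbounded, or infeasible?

unbounded

From the feasible point (-318/65, 386/65), moving in the direction (-7, 4) keeps every constraint satisfied while W decreases without bound.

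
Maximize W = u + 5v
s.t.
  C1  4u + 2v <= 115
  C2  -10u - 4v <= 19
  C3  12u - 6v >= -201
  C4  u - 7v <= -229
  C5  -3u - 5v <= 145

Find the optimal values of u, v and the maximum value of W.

u = 6, v = 91/2, maximum W = 467/2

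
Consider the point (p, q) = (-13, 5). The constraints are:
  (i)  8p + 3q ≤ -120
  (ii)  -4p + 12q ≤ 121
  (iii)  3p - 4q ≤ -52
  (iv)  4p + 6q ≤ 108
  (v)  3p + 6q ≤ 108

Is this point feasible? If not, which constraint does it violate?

not feasible — violates (i)

Constraint (i): 8p + 3q = -89, which is not ≤ -120. All other constraints are satisfied.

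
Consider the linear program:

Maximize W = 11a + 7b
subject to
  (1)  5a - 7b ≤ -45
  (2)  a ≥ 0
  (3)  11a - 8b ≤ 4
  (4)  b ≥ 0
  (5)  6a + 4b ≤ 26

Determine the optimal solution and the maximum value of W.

a = 1/31, b = 200/31, maximum W = 1411/31

Vertices and W = 11a + 7b:
  (0, 45/7) → W = 45
  (1/31, 200/31) → W = 1411/31
  (0, 13/2) → W = 91/2

The optimum lies where 5a - 7b = -45 and 6a + 4b = 26.
Solving simultaneously gives a = 1/31, b = 200/31.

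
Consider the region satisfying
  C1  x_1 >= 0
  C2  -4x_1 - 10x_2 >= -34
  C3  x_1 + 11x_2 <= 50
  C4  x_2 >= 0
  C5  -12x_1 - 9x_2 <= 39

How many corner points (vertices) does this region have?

3

Of the 10 pairwise boundary intersections, those satisfying every inequality are:
  (0, 17/5)
  (0, 0)
  (17/2, 0)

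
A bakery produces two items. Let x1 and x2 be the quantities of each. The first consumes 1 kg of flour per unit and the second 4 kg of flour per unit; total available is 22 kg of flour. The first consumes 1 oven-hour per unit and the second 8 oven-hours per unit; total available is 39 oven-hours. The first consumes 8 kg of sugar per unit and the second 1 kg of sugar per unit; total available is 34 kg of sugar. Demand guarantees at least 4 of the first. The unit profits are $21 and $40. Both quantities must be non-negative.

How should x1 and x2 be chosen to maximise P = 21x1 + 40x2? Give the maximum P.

x1 = 4, x2 = 2, maximum P = 164

Extreme points and P = 21x1 + 40x2:
  (17/4, 0) → P = 357/4
  (4, 0) → P = 84
  (4, 2) → P = 164

The binding constraints are 8x1 + x2 = 34 and x1 = 4.
Solving simultaneously gives x1 = 4, x2 = 2.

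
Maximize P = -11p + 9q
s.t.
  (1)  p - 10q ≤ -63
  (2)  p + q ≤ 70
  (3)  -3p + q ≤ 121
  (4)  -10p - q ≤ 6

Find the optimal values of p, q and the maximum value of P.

Feasible corners and P = -11p + 9q:
  (637/11, 133/11) → P = -5810/11
  (-123/101, 624/101) → P = 69
  (-76/9, 706/9) → P = 7190/9

The optimum lies where p + q = 70 and -10p - q = 6.
Solving simultaneously gives p = -76/9, q = 706/9.

p = -76/9, q = 706/9, maximum P = 7190/9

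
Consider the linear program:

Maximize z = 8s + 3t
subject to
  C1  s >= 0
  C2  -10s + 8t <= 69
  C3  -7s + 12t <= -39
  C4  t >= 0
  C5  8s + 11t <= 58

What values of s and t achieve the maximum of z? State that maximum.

s = 29/4, t = 0, maximum z = 58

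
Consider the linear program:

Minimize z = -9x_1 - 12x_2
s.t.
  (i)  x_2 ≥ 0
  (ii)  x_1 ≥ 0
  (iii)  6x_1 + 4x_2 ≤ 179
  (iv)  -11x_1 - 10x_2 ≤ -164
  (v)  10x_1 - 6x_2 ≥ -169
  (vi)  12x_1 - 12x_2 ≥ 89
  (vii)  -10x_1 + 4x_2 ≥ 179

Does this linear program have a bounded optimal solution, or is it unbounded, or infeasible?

infeasible

The boundaries x_2 = 0 and 6x_1 + 4x_2 = 179 meet at (179/6, 0), but that point violates -10x_1 + 4x_2 ≥ 179. Every candidate vertex is excluded by some other constraint, so the feasible region is empty.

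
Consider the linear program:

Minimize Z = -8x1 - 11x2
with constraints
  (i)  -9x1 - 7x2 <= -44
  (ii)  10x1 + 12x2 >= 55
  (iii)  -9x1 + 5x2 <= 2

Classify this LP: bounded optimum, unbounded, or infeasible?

From the feasible point (143/38, 55/38), moving in the direction (5, 9) keeps every constraint satisfied while Z decreases without bound.

unbounded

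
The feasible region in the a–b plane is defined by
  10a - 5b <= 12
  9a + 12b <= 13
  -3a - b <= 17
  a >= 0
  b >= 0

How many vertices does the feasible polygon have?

Intersecting each pair of boundary lines and keeping only the points that satisfy every inequality leaves:
  (19/15, 2/15)
  (6/5, 0)
  (0, 13/12)
  (0, 0)

4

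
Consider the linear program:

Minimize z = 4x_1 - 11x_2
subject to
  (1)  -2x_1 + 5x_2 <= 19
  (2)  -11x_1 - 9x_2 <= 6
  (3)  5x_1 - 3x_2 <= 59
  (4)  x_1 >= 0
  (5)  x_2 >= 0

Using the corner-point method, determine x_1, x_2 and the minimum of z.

Feasible corners and z = 4x_1 - 11x_2:
  (352/19, 213/19) → z = -935/19
  (0, 19/5) → z = -209/5
  (59/5, 0) → z = 236/5
  (0, 0) → z = 0

At the optimal vertex, -2x_1 + 5x_2 = 19 and 5x_1 - 3x_2 = 59.
Solving simultaneously gives x_1 = 352/19, x_2 = 213/19.

x_1 = 352/19, x_2 = 213/19, minimum z = -935/19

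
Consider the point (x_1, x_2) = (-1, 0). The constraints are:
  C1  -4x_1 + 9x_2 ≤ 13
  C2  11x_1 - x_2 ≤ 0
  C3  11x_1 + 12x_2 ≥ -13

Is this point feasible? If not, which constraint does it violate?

C1: 4 ≤ 13 ✓
C2: -11 ≤ 0 ✓
C3: -11 ≥ -13 ✓

feasible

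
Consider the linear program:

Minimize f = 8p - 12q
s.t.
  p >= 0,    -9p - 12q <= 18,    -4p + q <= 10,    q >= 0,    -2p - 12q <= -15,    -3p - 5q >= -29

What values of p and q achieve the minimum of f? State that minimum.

Extreme points and f = 8p - 12q:
  (0, 5/4) → f = -15
  (0, 29/5) → f = -348/5
  (15/2, 0) → f = 60
  (29/3, 0) → f = 232/3

p = 0, q = 29/5, minimum f = -348/5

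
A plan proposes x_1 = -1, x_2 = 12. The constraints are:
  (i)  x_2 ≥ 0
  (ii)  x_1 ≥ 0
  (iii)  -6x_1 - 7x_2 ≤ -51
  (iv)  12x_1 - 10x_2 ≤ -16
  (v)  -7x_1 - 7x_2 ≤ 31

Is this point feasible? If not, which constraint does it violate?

Constraint (ii): x_1 = -1, which is not ≥ 0. All other constraints are satisfied.

not feasible — violates (ii)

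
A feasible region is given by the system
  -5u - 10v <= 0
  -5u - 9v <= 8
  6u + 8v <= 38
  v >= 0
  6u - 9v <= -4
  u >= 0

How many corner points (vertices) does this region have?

3

The feasible vertices (each the meet of two boundaries and inside every other half-plane) are:
  (155/51, 42/17)
  (0, 19/4)
  (0, 4/9)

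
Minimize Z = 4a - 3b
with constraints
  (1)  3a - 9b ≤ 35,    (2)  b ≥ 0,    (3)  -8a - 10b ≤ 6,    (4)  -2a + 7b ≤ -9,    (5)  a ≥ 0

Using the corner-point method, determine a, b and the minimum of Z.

a = 9/2, b = 0, minimum Z = 18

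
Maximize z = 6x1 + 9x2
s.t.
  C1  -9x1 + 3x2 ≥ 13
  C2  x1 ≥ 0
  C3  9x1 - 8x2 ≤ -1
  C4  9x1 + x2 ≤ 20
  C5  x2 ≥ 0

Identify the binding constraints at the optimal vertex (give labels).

Extreme points and z = 6x1 + 9x2:
  (0, 13/3) → z = 39
  (47/36, 33/4) → z = 985/12
  (0, 20) → z = 180

The maximum is at (0, 20). Substituting into each constraint, equality holds for C2 and C4; the remaining constraints have slack.

C2 and C4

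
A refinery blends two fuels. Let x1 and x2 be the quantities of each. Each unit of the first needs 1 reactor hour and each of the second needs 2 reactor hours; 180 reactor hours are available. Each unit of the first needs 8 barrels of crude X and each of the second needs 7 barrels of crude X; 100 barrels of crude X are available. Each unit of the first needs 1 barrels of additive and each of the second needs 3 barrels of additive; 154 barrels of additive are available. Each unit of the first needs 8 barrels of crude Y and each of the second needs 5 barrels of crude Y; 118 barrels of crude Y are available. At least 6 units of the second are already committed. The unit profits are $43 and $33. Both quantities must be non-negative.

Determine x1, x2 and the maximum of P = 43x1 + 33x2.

x1 = 29/4, x2 = 6, maximum P = 2039/4

Corner points and P = 43x1 + 33x2:
  (0, 100/7) → P = 3300/7
  (0, 6) → P = 198
  (29/4, 6) → P = 2039/4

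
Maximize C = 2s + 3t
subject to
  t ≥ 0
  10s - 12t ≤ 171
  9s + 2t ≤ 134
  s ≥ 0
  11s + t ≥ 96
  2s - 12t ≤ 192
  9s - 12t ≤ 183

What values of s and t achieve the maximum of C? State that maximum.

The binding constraints are 9s + 2t = 134 and 11s + t = 96.
Solving simultaneously gives s = 58/13, t = 610/13.

s = 58/13, t = 610/13, maximum C = 1946/13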